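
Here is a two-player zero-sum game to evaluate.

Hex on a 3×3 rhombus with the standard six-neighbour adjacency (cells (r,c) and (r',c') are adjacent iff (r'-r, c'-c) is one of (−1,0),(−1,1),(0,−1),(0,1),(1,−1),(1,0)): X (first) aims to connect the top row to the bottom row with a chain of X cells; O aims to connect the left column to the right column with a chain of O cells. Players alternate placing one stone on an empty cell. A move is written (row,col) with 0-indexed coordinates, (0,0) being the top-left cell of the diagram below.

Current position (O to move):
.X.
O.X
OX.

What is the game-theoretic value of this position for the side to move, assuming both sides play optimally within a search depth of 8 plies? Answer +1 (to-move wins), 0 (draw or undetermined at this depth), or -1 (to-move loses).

ply 1, O at .X./O.X/OX. | (0,0)=-1→OX./O.X/OX.*; (0,2)=-1→.XO/O.X/OX.; (1,1)=-1→.X./OOX/OX.; (2,2)=-1→.X./O.X/OXO
ply 2, X at OX./O.X/OX. | (0,2)=+1→OXX/O.X/OX.*; (1,1)=+1→OX./OXX/OX.; (2,2)=+1→OX./O.X/OXX
ply 3: OXX/O.X/OX. is terminal -1 (O); from .X./O.X/OX. depth 8

value(.X./O.X/OX., O) = -1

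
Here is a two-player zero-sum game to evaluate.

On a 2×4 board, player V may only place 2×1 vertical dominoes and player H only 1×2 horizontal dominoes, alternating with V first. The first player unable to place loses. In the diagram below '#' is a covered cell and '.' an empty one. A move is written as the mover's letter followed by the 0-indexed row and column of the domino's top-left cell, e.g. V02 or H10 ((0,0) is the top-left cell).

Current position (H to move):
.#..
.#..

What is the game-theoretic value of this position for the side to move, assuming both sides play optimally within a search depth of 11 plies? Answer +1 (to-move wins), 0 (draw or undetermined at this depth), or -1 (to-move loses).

value(.#../.#.., H) = +1

ply 1, H at .#../.#.. | H02=+1→.###/.#..*; H12=+1→.#../.###
ply 2, V at .###/.#.. | V00=-1→####/##..*
ply 3, H at ####/##.. | H12=+1→####/####*
ply 4: ####/#### is terminal -1 (V); from .#../.#.. depth 11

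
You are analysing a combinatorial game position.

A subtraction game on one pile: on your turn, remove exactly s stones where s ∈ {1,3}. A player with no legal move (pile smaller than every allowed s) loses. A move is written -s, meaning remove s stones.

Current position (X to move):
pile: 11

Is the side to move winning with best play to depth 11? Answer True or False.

[11] X move#1: -1:+1/10*, -3:+1/8
[10] O move#2: -1:-1/9*, -3:-1/7
[9] X move#3: -1:+1/8*, -3:+1/6
[8] O move#4: -1:-1/7*, -3:-1/5
[7] X move#5: -1:+1/6*, -3:+1/4
[6] O move#6: -1:-1/5*, -3:-1/3
[5] X move#7: -1:+1/4*, -3:+1/2
[4] O move#8: -1:-1/3*, -3:-1/1
[3] X move#9: -1:+1/2*, -3:+1/0
[2] O move#10: -1:-1/1*
[1] X move#11: -1:+1/0*
[0] end (terminal -1, O#12); searched 11 to 11

X winning at [11]: True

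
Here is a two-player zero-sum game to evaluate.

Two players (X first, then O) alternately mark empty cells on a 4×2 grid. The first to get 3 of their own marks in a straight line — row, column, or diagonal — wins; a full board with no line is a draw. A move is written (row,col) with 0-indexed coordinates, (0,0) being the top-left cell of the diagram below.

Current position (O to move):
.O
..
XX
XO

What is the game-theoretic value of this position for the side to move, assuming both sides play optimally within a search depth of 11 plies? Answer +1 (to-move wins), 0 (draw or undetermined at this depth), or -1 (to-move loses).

p1 O@[.O/../XX/XO]: (0,0)[OO/../XX/XO]-1 (1,0)[.O/O./XX/XO]+0* (1,1)[.O/.O/XX/XO]-1
p2 X@[.O/O./XX/XO]: (0,0)[XO/O./XX/XO]+0* (1,1)[.O/OX/XX/XO]+0
p3 O@[XO/O./XX/XO]: (1,1)[XO/OO/XX/XO]+0*
p4 X@[XO/OO/XX/XO] terminal +0; root [.O/../XX/XO] d11

value(.O/../XX/XO, O) = 0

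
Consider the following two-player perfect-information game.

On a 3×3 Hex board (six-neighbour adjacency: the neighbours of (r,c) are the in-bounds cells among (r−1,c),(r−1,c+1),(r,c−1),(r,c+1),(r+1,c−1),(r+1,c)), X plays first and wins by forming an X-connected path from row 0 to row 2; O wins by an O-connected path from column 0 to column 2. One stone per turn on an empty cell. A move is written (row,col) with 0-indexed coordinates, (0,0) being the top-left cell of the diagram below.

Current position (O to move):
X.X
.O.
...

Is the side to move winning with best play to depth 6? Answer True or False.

O winning at [X.X/.O./...]: True

p1 O@[X.X/.O./...]: (0,1)[XOX/.O./...]-1 (1,0)[X.X/OO./...]-1 (1,2)[X.X/.OO/...]+1* (2,0)[X.X/.O./O..]-1 (2,1)[X.X/.O./.O.]+1 (2,2)[X.X/.O./..O]+1
p2 X@[X.X/.OO/...]: (0,1)[XXX/.OO/...]-1* (1,0)[X.X/XOO/...]-1 (2,0)[X.X/.OO/X..]-1 (2,1)[X.X/.OO/.X.]-1 (2,2)[X.X/.OO/..X]-1
p3 O@[XXX/.OO/...]: (1,0)[XXX/OOO/...]+1* (2,0)[XXX/.OO/O..]+1 (2,1)[XXX/.OO/.O.]+1 (2,2)[XXX/.OO/..O]+1
p4 X@[XXX/OOO/...] terminal -1; root [X.X/.O./...] d6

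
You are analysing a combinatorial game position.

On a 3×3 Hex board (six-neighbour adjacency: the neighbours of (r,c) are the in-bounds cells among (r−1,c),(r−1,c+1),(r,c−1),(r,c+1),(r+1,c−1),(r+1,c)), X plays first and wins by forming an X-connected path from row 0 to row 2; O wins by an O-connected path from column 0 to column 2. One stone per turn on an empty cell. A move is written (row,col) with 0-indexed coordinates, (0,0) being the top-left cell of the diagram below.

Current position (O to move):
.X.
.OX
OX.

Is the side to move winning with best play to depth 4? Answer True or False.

O winning at [.X./.OX/OX.]: True

ply 1, O at .X./.OX/OX. | (0,0)=-1→OX./.OX/OX.; (0,2)=+1→.XO/.OX/OX.*; (1,0)=-1→.X./OOX/OX.; (2,2)=-1→.X./.OX/OXO
ply 2: .XO/.OX/OX. is terminal -1 (X); from .X./.OX/OX. depth 4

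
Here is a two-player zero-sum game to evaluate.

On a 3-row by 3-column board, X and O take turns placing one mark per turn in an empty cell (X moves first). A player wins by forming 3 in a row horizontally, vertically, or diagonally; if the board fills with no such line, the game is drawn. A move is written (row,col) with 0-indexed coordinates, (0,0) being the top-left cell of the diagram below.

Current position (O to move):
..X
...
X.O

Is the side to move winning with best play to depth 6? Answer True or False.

[..X/.../X.O] O move#1: (0,0):-1/O.X/.../X.O*, (0,1):-1/.OX/.../X.O, (1,0):-1/..X/O../X.O, (1,1):-1/..X/.O./X.O, (1,2):-1/..X/..O/X.O, (2,1):-1/..X/.../XOO
[O.X/.../X.O] X move#2: (0,1):-1/OXX/.../X.O, (1,0):-1/O.X/X../X.O, (1,1):+1/O.X/.X./X.O*, (1,2):-1/O.X/..X/X.O, (2,1):-1/O.X/.../XXO
[O.X/.X./X.O] end (terminal -1, O#3); searched ..X/.../X.O to 6

O winning at [..X/.../X.O]: False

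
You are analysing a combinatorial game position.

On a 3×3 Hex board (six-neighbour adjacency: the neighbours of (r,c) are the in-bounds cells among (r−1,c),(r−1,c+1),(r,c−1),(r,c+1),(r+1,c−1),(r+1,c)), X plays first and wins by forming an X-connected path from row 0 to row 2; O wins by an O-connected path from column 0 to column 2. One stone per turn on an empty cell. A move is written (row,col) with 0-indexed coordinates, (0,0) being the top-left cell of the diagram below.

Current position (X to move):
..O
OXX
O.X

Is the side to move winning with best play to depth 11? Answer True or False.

X winning at [..O/OXX/O.X]: True

ply 1, X at ..O/OXX/O.X | (0,0)=-1→X.O/OXX/O.X; (0,1)=+1→.XO/OXX/O.X*; (2,1)=-1→..O/OXX/OXX
ply 2: .XO/OXX/O.X is terminal -1 (O); from ..O/OXX/O.X depth 11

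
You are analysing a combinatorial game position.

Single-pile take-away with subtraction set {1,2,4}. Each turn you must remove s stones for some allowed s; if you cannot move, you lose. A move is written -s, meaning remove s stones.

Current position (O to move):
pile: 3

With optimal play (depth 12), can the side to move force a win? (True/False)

O winning at [3]: False

[3] O move#1: -1:-1/2*, -2:-1/1
[2] X move#2: -1:-1/1, -2:+1/0*
[0] end (terminal -1, O#3); searched 3 to 12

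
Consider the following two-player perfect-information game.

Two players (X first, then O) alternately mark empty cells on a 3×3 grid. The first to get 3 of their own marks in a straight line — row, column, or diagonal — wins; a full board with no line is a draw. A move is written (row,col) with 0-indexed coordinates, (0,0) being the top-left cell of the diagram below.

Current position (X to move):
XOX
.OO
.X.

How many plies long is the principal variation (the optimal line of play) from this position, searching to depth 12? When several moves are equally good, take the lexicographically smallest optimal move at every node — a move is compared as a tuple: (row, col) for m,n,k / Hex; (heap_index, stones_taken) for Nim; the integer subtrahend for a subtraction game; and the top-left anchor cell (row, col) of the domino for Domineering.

[XOX/.OO/.X.] X move#1: (1,0):+0/XOX/XOO/.X.*, (2,0):-1/XOX/.OO/XX., (2,2):-1/XOX/.OO/.XX
[XOX/XOO/.X.] O move#2: (2,0):+0/XOX/XOO/OX.*, (2,2):-1/XOX/XOO/.XO
[XOX/XOO/OX.] X move#3: (2,2):+0/XOX/XOO/OXX*
[XOX/XOO/OXX] end (terminal +0, O#4); searched XOX/.OO/.X. to 12

PV length from [XOX/.OO/.X.]: 3 plies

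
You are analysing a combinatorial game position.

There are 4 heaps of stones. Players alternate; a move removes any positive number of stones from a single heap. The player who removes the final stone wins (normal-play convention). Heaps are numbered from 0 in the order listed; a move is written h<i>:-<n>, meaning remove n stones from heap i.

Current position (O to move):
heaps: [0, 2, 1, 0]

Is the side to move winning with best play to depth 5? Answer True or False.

O winning at [(0,2,1,0)]: True

ply 1, O at (0,2,1,0) | h1:-1=+1→(0,1,1,0)*; h1:-2=-1→(0,0,1,0); h2:-1=-1→(0,2,0,0)
ply 2, X at (0,1,1,0) | h1:-1=-1→(0,0,1,0)*; h2:-1=-1→(0,1,0,0)
ply 3, O at (0,0,1,0) | h2:-1=+1→(0,0,0,0)*
ply 4: (0,0,0,0) is terminal -1 (X); from (0,2,1,0) depth 5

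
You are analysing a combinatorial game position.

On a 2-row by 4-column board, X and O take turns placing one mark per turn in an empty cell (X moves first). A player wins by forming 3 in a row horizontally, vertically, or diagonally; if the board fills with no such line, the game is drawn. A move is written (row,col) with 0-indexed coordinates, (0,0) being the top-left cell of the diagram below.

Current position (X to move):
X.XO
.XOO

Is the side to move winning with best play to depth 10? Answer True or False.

p1 X@[X.XO/.XOO]: (0,1)[XXXO/.XOO]+1* (1,0)[X.XO/XXOO]+0
p2 O@[XXXO/.XOO] terminal -1; root [X.XO/.XOO] d10

X winning at [X.XO/.XOO]: True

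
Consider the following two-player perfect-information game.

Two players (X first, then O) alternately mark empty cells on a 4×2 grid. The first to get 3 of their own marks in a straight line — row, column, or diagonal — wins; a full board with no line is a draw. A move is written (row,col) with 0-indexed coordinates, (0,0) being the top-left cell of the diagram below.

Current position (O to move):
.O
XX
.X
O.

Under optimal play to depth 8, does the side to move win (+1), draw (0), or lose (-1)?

ply 1, O at .O/XX/.X/O. | (0,0)=-1→OO/XX/.X/O.; (2,0)=-1→.O/XX/OX/O.; (3,1)=+0→.O/XX/.X/OO*
ply 2, X at .O/XX/.X/OO | (0,0)=+0→XO/XX/.X/OO*; (2,0)=+0→.O/XX/XX/OO
ply 3, O at XO/XX/.X/OO | (2,0)=+0→XO/XX/OX/OO*
ply 4: XO/XX/OX/OO is terminal +0 (X); from .O/XX/.X/O. depth 8

value(.O/XX/.X/O., O) = 0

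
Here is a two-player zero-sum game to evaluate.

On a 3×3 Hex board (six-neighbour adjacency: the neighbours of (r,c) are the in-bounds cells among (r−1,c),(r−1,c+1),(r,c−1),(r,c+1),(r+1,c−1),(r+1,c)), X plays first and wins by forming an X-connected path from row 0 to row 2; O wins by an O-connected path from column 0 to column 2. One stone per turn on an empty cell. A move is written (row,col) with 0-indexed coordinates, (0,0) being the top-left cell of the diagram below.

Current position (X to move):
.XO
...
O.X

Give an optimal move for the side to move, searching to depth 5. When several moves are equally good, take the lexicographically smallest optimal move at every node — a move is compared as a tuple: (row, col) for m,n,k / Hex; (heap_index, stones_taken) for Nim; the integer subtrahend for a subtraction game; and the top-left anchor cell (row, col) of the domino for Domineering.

X's best at [.XO/.../O.X]: (1,1)

p1 X@[.XO/.../O.X]: (0,0)[XXO/.../O.X]-1 (1,0)[.XO/X../O.X]-1 (1,1)[.XO/.X./O.X]+1* (1,2)[.XO/..X/O.X]-1 (2,1)[.XO/.../OXX]-1
p2 O@[.XO/.X./O.X]: (0,0)[OXO/.X./O.X]-1* (1,0)[.XO/OX./O.X]-1 (1,2)[.XO/.XO/O.X]-1 (2,1)[.XO/.X./OOX]-1
p3 X@[OXO/.X./O.X]: (1,0)[OXO/XX./O.X]+1* (1,2)[OXO/.XX/O.X]+1 (2,1)[OXO/.X./OXX]+1
p4 O@[OXO/XX./O.X]: (1,2)[OXO/XXO/O.X]-1* (2,1)[OXO/XX./OOX]-1
p5 X@[OXO/XXO/O.X]: (2,1)[OXO/XXO/OXX]+1*
p6 O@[OXO/XXO/OXX] terminal -1; root [.XO/.../O.X] d5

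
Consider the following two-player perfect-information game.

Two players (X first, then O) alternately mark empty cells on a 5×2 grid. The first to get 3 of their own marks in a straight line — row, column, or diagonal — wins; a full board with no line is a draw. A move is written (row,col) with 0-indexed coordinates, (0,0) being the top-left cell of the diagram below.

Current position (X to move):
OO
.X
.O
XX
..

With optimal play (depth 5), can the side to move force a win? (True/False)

p1 X@[OO/.X/.O/XX/..]: (1,0)[OO/XX/.O/XX/..]+0 (2,0)[OO/.X/XO/XX/..]+1* (4,0)[OO/.X/.O/XX/X.]+0 (4,1)[OO/.X/.O/XX/.X]+0
p2 O@[OO/.X/XO/XX/..]: (1,0)[OO/OX/XO/XX/..]-1* (4,0)[OO/.X/XO/XX/O.]-1 (4,1)[OO/.X/XO/XX/.O]-1
p3 X@[OO/OX/XO/XX/..]: (4,0)[OO/OX/XO/XX/X.]+1* (4,1)[OO/OX/XO/XX/.X]+0
p4 O@[OO/OX/XO/XX/X.] terminal -1; root [OO/.X/.O/XX/..] d5

X winning at [OO/.X/.O/XX/..]: True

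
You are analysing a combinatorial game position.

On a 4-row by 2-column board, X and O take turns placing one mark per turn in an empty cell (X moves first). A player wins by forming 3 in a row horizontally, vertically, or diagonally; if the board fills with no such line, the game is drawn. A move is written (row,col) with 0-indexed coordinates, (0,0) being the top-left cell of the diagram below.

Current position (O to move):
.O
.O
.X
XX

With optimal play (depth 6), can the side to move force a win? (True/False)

[.O/.O/.X/XX] O move#1: (0,0):+0/OO/.O/.X/XX*, (1,0):+0/.O/OO/.X/XX, (2,0):+0/.O/.O/OX/XX
[OO/.O/.X/XX] X move#2: (1,0):+0/OO/XO/.X/XX*, (2,0):+0/OO/.O/XX/XX
[OO/XO/.X/XX] O move#3: (2,0):+0/OO/XO/OX/XX*
[OO/XO/OX/XX] end (terminal +0, X#4); searched .O/.O/.X/XX to 6

O winning at [.O/.O/.X/XX]: False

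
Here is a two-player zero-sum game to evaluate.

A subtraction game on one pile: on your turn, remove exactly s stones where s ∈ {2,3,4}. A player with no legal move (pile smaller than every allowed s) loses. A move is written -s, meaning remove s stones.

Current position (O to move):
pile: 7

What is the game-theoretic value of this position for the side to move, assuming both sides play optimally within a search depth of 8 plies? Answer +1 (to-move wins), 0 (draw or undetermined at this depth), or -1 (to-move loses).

value(7, O) = -1

ply 1, O at 7 | -2=-1→5*; -3=-1→4; -4=-1→3
ply 2, X at 5 | -2=-1→3; -3=-1→2; -4=+1→1*
ply 3: 1 is terminal -1 (O); from 7 depth 8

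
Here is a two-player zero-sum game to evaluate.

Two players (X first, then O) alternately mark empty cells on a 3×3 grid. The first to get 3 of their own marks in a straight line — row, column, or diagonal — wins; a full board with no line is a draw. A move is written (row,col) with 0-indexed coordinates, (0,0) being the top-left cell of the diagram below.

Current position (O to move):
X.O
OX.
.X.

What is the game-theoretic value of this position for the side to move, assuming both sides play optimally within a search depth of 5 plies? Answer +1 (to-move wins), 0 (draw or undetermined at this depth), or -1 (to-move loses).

value(X.O/OX./.X., O) = -1

ply 1, O at X.O/OX./.X. | (0,1)=-1→XOO/OX./.X.*; (1,2)=-1→X.O/OXO/.X.; (2,0)=-1→X.O/OX./OX.; (2,2)=-1→X.O/OX./.XO
ply 2, X at XOO/OX./.X. | (1,2)=+0→XOO/OXX/.X.; (2,0)=+0→XOO/OX./XX.; (2,2)=+1→XOO/OX./.XX*
ply 3: XOO/OX./.XX is terminal -1 (O); from X.O/OX./.X. depth 5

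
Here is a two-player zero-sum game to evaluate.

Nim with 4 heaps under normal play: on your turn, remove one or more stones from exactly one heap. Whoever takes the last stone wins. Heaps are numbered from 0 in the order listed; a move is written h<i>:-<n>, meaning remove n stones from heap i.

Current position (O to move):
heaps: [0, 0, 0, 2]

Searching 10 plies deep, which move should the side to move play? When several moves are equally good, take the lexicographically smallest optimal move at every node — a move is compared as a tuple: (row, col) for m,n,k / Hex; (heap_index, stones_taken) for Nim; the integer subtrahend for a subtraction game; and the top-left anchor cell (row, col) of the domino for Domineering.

ply 1, O at (0,0,0,2) | h3:-1=-1→(0,0,0,1); h3:-2=+1→(0,0,0,0)*
ply 2: (0,0,0,0) is terminal -1 (X); from (0,0,0,2) depth 10

O's best at [(0,0,0,2)]: h3:-2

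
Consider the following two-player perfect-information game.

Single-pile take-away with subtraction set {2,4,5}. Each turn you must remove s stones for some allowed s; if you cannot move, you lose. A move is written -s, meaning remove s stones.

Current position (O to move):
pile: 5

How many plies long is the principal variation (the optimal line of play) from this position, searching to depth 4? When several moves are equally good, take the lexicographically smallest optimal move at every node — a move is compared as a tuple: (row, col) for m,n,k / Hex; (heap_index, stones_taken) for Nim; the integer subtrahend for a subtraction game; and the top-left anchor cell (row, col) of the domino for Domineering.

p1 O@[5]: -2[3]-1 -4[1]+1* -5[0]+1
p2 X@[1] terminal -1; root [5] d4

PV length from [5]: 1 ply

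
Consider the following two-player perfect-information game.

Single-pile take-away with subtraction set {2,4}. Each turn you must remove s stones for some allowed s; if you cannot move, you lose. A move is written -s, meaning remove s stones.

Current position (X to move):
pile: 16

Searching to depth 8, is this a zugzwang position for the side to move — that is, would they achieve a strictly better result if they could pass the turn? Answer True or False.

zugzwang(16, X) = False

[16] X move#1: -2:-1/14, -4:+1/12*
[12] O move#2: -2:-1/10*, -4:-1/8
[10] X move#3: -2:-1/8, -4:+1/6*
[6] O move#4: -2:-1/4*, -4:-1/2
[4] X move#5: -2:-1/2, -4:+1/0*
[0] end (terminal -1, O#6); searched 16 to 8
suppose X passes — search the same position with O to move:
pass> [16] O move#1: -2:-1/14, -4:+1/12*
pass> [12] X move#2: -2:-1/10*, -4:-1/8
pass> [10] O move#3: -2:-1/8, -4:+1/6*
pass> [6] X move#4: -2:-1/4*, -4:-1/2
pass> [4] O move#5: -2:-1/2, -4:+1/0*
pass> [0] end (terminal -1, X#6); searched 16 to 8
for X: play +1, pass -1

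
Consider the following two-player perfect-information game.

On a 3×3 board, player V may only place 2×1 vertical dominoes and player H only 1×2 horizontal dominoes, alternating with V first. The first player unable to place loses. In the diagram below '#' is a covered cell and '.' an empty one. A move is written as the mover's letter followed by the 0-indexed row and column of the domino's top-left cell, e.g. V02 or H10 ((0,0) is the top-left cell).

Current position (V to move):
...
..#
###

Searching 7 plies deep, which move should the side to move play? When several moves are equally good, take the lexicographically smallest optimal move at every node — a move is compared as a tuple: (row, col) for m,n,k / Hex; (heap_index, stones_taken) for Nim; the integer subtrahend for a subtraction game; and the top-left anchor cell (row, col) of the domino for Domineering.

V's best at [.../..#/###]: V01

p1 V@[.../..#/###]: V00[#../#.#/###]-1 V01[.#./.##/###]+1*
p2 H@[.#./.##/###] terminal -1; root [.../..#/###] d7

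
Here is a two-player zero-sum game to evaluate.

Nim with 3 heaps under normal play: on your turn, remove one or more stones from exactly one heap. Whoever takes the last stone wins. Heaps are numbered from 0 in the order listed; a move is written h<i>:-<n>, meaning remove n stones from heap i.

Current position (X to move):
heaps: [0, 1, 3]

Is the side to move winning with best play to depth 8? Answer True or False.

X winning at [(0,1,3)]: True

p1 X@[(0,1,3)]: h1:-1[(0,0,3)]-1 h2:-1[(0,1,2)]-1 h2:-2[(0,1,1)]+1* h2:-3[(0,1,0)]-1
p2 O@[(0,1,1)]: h1:-1[(0,0,1)]-1* h2:-1[(0,1,0)]-1
p3 X@[(0,0,1)]: h2:-1[(0,0,0)]+1*
p4 O@[(0,0,0)] terminal -1; root [(0,1,3)] d8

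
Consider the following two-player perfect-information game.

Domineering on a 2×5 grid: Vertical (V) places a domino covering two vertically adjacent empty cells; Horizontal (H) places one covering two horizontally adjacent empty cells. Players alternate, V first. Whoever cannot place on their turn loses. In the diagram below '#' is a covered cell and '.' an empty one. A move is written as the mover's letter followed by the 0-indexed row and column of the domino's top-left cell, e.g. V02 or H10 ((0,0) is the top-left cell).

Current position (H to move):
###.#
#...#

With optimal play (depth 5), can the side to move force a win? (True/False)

ply 1, H at ###.#/#...# | H11=-1→###.#/###.#; H12=+1→###.#/#.###*
ply 2: ###.#/#.### is terminal -1 (V); from ###.#/#...# depth 5

H winning at [###.#/#...#]: True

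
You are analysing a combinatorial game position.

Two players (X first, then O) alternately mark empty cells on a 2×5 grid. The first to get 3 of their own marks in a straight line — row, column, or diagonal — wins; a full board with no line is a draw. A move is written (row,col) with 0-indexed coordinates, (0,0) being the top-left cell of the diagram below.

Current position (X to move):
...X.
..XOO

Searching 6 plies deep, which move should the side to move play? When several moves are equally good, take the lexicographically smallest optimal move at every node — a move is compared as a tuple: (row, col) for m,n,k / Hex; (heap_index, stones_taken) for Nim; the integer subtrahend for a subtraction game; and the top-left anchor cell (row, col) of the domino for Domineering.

p1 X@[...X./..XOO]: (0,0)[X..X./..XOO]+0 (0,1)[.X.X./..XOO]+0 (0,2)[..XX./..XOO]+1* (0,4)[...XX/..XOO]+0 (1,0)[...X./X.XOO]+1 (1,1)[...X./.XXOO]+1
p2 O@[..XX./..XOO]: (0,0)[O.XX./..XOO]-1* (0,1)[.OXX./..XOO]-1 (0,4)[..XXO/..XOO]-1 (1,0)[..XX./O.XOO]-1 (1,1)[..XX./.OXOO]-1
p3 X@[O.XX./..XOO]: (0,1)[OXXX./..XOO]+1* (0,4)[O.XXX/..XOO]+1 (1,0)[O.XX./X.XOO]+1 (1,1)[O.XX./.XXOO]+1
p4 O@[OXXX./..XOO] terminal -1; root [...X./..XOO] d6

X's best at [...X./..XOO]: (0,2)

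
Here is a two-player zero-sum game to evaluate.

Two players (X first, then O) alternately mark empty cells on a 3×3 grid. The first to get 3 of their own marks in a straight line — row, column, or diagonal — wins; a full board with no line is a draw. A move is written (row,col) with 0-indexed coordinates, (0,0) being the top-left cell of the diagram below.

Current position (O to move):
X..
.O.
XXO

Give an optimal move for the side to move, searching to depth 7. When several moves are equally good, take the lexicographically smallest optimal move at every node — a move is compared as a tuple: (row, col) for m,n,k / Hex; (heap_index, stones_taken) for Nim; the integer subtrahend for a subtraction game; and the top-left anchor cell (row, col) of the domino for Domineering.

p1 O@[X../.O./XXO]: (0,1)[XO./.O./XXO]-1 (0,2)[X.O/.O./XXO]-1 (1,0)[X../OO./XXO]+0* (1,2)[X../.OO/XXO]-1
p2 X@[X../OO./XXO]: (0,1)[XX./OO./XXO]-1 (0,2)[X.X/OO./XXO]-1 (1,2)[X../OOX/XXO]+0*
p3 O@[X../OOX/XXO]: (0,1)[XO./OOX/XXO]+0* (0,2)[X.O/OOX/XXO]+0
p4 X@[XO./OOX/XXO]: (0,2)[XOX/OOX/XXO]+0*
p5 O@[XOX/OOX/XXO] terminal +0; root [X../.O./XXO] d7

O's best at [X../.O./XXO]: (1,0)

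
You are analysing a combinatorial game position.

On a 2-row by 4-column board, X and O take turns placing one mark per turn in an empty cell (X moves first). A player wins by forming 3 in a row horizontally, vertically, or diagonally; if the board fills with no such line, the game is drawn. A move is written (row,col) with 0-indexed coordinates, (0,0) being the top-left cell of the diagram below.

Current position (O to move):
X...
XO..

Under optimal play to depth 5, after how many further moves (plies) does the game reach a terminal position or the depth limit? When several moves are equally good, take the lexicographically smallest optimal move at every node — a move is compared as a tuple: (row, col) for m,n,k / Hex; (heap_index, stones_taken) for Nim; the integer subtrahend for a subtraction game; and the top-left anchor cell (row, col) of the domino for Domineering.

[X.../XO..] O move#1: (0,1):+0/XO../XO..*, (0,2):+0/X.O./XO.., (0,3):+0/X..O/XO.., (1,2):+0/X.../XOO., (1,3):+0/X.../XO.O
[XO../XO..] X move#2: (0,2):+0/XOX./XO..*, (0,3):+0/XO.X/XO.., (1,2):+0/XO../XOX., (1,3):+0/XO../XO.X
[XOX./XO..] O move#3: (0,3):+0/XOXO/XO..*, (1,2):+0/XOX./XOO., (1,3):+0/XOX./XO.O
[XOXO/XO..] X move#4: (1,2):+0/XOXO/XOX.*, (1,3):+0/XOXO/XO.X
[XOXO/XOX.] O move#5: (1,3):+0/XOXO/XOXO*
[XOXO/XOXO] end (terminal +0, X#6); searched X.../XO.. to 5

PV length from [X.../XO..]: 5 plies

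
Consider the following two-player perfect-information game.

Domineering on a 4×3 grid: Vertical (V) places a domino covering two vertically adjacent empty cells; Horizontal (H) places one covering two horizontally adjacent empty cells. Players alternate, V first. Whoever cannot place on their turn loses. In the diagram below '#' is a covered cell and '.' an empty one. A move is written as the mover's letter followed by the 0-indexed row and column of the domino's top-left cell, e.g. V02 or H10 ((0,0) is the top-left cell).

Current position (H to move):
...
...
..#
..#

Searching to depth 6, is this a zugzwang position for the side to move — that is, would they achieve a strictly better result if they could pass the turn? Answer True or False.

p1 H@[.../.../..#/..#]: H00[##./.../..#/..#]-1* H01[.##/.../..#/..#]-1 H10[.../##./..#/..#]-1 H11[.../.##/..#/..#]-1 H20[.../.../###/..#]-1 H30[.../.../..#/###]-1
p2 V@[##./.../..#/..#]: V02[###/..#/..#/..#]-1 V10[##./#../#.#/..#]+1* V11[##./.#./.##/..#]+1 V20[##./.../#.#/#.#]+1 V21[##./.../.##/.##]+1
p3 H@[##./#../#.#/..#]: H11[##./###/#.#/..#]-1* H30[##./#../#.#/###]-1
p4 V@[##./###/#.#/..#]: V21[##./###/###/.##]+1*
p5 H@[##./###/###/.##] terminal -1; root [.../.../..#/..#] d6
pass branch (V moves first from the same position):
  | p1 V@[.../.../..#/..#]: V00[#../#../..#/..#]+1* V01[.#./.#./..#/..#]+1 V02[..#/..#/..#/..#]+1 V10[.../#../#.#/..#]-1 V11[.../.#./.##/..#]+1 V20[.../.../#.#/#.#]+1 V21[.../.../.##/.##]+1
  | p2 H@[#../#../..#/..#]: H01[###/#../..#/..#]-1* H11[#../###/..#/..#]-1 H20[#../#../###/..#]-1 H30[#../#../..#/###]-1
  | p3 V@[###/#../..#/..#]: V11[###/##./.##/..#]-1 V20[###/#../#.#/#.#]+1* V21[###/#../.##/.##]+1
  | p4 H@[###/#../#.#/#.#]: H11[###/###/#.#/#.#]-1*
  | p5 V@[###/###/#.#/#.#]: V21[###/###/###/###]+1*
  | p6 H@[###/###/###/###] terminal -1; root [.../.../..#/..#] d6
H moving scores -1; H passing scores -1

zugzwang(.../.../..#/..#, H) = False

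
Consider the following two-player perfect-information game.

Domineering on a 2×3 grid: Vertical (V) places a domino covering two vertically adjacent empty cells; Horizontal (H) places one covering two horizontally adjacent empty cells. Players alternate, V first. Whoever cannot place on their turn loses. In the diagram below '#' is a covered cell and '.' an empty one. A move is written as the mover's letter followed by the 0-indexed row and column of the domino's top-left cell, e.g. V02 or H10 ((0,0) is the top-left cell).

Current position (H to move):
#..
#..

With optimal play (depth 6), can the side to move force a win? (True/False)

p1 H@[#../#..]: H01[###/#..]+1* H11[#../###]+1
p2 V@[###/#..] terminal -1; root [#../#..] d6

H winning at [#../#..]: True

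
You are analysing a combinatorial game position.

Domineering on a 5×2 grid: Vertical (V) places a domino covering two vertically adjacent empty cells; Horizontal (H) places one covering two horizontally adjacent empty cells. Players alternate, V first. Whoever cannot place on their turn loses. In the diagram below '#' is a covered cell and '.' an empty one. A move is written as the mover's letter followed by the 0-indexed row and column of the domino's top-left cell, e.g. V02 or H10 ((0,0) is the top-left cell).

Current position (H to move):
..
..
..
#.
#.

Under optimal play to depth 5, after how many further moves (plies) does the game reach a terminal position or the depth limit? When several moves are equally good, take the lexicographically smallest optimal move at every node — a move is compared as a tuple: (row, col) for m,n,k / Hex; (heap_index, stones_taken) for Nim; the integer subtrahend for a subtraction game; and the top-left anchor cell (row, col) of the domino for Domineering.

[../../../#./#.] H move#1: H00:-1/##/../../#./#., H10:+1/../##/../#./#.*, H20:-1/../../##/#./#.
[../##/../#./#.] V move#2: V21:-1/../##/.#/##/#.*, V31:-1/../##/../##/##
[../##/.#/##/#.] H move#3: H00:+1/##/##/.#/##/#.*
[##/##/.#/##/#.] end (terminal -1, V#4); searched ../../../#./#. to 5

PV length from [../../../#./#.]: 3 plies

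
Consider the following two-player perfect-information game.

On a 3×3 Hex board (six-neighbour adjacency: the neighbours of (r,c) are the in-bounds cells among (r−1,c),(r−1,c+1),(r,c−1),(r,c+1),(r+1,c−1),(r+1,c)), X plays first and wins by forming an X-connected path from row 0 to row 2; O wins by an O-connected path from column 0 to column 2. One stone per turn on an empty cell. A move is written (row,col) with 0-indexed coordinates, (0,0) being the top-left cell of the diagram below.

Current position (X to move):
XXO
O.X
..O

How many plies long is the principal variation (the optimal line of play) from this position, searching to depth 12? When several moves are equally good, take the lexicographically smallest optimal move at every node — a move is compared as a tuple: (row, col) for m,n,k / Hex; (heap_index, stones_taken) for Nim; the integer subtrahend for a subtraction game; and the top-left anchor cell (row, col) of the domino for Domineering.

PV length from [XXO/O.X/..O]: 3 plies

p1 X@[XXO/O.X/..O]: (1,1)[XXO/OXX/..O]+1* (2,0)[XXO/O.X/X.O]-1 (2,1)[XXO/O.X/.XO]-1
p2 O@[XXO/OXX/..O]: (2,0)[XXO/OXX/O.O]-1* (2,1)[XXO/OXX/.OO]-1
p3 X@[XXO/OXX/O.O]: (2,1)[XXO/OXX/OXO]+1*
p4 O@[XXO/OXX/OXO] terminal -1; root [XXO/O.X/..O] d12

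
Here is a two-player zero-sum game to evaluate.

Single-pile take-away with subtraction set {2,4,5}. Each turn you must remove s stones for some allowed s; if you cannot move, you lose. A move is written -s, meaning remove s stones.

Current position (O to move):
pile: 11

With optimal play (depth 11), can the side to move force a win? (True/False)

O winning at [11]: True

[11] O move#1: -2:-1/9, -4:+1/7*, -5:-1/6
[7] X move#2: -2:-1/5*, -4:-1/3, -5:-1/2
[5] O move#3: -2:-1/3, -4:+1/1*, -5:+1/0
[1] end (terminal -1, X#4); searched 11 to 11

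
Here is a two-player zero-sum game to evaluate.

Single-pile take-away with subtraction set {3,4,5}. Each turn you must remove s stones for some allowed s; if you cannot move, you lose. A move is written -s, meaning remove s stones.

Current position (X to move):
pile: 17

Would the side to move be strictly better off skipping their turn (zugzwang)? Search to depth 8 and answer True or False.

zugzwang(17, X) = True

[17] X move#1: -3:-1/14*, -4:-1/13, -5:-1/12
[14] O move#2: -3:-1/11, -4:+1/10*, -5:+1/9
[10] X move#3: -3:-1/7*, -4:-1/6, -5:-1/5
[7] O move#4: -3:-1/4, -4:-1/3, -5:+1/2*
[2] end (terminal -1, X#5); searched 17 to 8
suppose X passes — search the same position with O to move:
pass> [17] O move#1: -3:-1/14*, -4:-1/13, -5:-1/12
pass> [14] X move#2: -3:-1/11, -4:+1/10*, -5:+1/9
pass> [10] O move#3: -3:-1/7*, -4:-1/6, -5:-1/5
pass> [7] X move#4: -3:-1/4, -4:-1/3, -5:+1/2*
pass> [2] end (terminal -1, O#5); searched 17 to 8
for X: play -1, pass +1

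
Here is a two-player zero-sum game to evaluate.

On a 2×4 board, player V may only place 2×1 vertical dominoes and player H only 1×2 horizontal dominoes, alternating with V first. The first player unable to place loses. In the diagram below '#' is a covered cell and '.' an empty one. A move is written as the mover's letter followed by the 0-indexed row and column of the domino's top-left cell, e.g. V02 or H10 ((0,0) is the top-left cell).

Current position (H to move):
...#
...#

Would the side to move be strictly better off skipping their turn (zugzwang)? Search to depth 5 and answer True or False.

[...#/...#] H move#1: H00:+1/##.#/...#*, H01:+1/.###/...#, H10:+1/...#/##.#, H11:+1/...#/.###
[##.#/...#] V move#2: V02:-1/####/..##*
[####/..##] H move#3: H10:+1/####/####*
[####/####] end (terminal -1, V#4); searched ...#/...# to 5
suppose H passes — search the same position with V to move:
pass> [...#/...#] V move#1: V00:-1/#..#/#..#, V01:+1/.#.#/.#.#*, V02:-1/..##/..##
pass> [.#.#/.#.#] end (terminal -1, H#2); searched ...#/...# to 5
for H: play +1, pass -1

zugzwang(...#/...#, H) = False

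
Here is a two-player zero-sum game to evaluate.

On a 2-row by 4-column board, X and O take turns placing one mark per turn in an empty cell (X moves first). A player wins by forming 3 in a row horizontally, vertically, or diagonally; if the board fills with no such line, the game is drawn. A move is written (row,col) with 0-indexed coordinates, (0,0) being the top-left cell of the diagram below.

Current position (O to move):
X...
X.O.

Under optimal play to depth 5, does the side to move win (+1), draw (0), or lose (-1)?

ply 1, O at X.../X.O. | (0,1)=+0→XO../X.O.*; (0,2)=+0→X.O./X.O.; (0,3)=+0→X..O/X.O.; (1,1)=+0→X.../XOO.; (1,3)=+0→X.../X.OO
ply 2, X at XO../X.O. | (0,2)=+0→XOX./X.O.*; (0,3)=+0→XO.X/X.O.; (1,1)=+0→XO../XXO.; (1,3)=+0→XO../X.OX
ply 3, O at XOX./X.O. | (0,3)=+0→XOXO/X.O.*; (1,1)=+0→XOX./XOO.; (1,3)=+0→XOX./X.OO
ply 4, X at XOXO/X.O. | (1,1)=+0→XOXO/XXO.*; (1,3)=+0→XOXO/X.OX
ply 5, O at XOXO/XXO. | (1,3)=+0→XOXO/XXOO*
ply 6: XOXO/XXOO is terminal +0 (X); from X.../X.O. depth 5

value(X.../X.O., O) = 0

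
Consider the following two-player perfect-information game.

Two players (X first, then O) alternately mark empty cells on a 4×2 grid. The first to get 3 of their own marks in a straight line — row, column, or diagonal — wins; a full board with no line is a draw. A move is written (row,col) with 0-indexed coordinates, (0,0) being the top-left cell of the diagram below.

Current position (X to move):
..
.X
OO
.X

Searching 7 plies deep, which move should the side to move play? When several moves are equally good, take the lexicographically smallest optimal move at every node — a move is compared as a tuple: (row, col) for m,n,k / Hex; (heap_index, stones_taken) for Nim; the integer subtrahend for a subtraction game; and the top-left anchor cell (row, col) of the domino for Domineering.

ply 1, X at ../.X/OO/.X | (0,0)=+0→X./.X/OO/.X*; (0,1)=-1→.X/.X/OO/.X; (1,0)=+0→../XX/OO/.X; (3,0)=+0→../.X/OO/XX
ply 2, O at X./.X/OO/.X | (0,1)=+0→XO/.X/OO/.X*; (1,0)=+0→X./OX/OO/.X; (3,0)=+0→X./.X/OO/OX
ply 3, X at XO/.X/OO/.X | (1,0)=+0→XO/XX/OO/.X*; (3,0)=+0→XO/.X/OO/XX
ply 4, O at XO/XX/OO/.X | (3,0)=+0→XO/XX/OO/OX*
ply 5: XO/XX/OO/OX is terminal +0 (X); from ../.X/OO/.X depth 7

X's best at [../.X/OO/.X]: (0,0)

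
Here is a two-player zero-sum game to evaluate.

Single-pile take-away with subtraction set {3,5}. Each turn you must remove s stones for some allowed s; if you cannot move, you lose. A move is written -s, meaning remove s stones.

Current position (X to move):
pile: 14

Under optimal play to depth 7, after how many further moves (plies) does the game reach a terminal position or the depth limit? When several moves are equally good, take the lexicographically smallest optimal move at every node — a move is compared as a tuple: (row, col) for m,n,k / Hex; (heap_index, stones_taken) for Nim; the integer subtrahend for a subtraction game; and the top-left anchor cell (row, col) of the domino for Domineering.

PV length from [14]: 3 plies

p1 X@[14]: -3[11]-1 -5[9]+1*
p2 O@[9]: -3[6]-1* -5[4]-1
p3 X@[6]: -3[3]-1 -5[1]+1*
p4 O@[1] terminal -1; root [14] d7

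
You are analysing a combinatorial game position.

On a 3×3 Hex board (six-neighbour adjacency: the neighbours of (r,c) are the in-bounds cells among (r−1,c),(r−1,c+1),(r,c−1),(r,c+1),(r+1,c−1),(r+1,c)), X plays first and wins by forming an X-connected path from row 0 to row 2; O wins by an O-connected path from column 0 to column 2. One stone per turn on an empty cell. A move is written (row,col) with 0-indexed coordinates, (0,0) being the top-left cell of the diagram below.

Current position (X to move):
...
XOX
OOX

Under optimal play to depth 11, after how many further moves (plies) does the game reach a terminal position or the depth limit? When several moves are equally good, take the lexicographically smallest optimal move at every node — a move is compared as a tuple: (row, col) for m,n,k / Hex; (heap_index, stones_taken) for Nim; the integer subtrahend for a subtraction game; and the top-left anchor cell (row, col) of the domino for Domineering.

ply 1, X at .../XOX/OOX | (0,0)=-1→X../XOX/OOX; (0,1)=-1→.X./XOX/OOX; (0,2)=+1→..X/XOX/OOX*
ply 2: ..X/XOX/OOX is terminal -1 (O); from .../XOX/OOX depth 11

PV length from [.../XOX/OOX]: 1 ply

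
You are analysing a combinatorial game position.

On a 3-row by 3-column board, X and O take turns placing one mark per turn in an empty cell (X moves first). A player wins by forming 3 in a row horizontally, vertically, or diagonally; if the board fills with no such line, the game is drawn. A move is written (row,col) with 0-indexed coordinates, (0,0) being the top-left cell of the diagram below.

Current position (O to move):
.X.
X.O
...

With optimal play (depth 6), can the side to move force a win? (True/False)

p1 O@[.X./X.O/...]: (0,0)[OX./X.O/...]+0* (0,2)[.XO/X.O/...]-1 (1,1)[.X./XOO/...]-1 (2,0)[.X./X.O/O..]+0 (2,1)[.X./X.O/.O.]-1 (2,2)[.X./X.O/..O]-1
p2 X@[OX./X.O/...]: (0,2)[OXX/X.O/...]+0* (1,1)[OX./XXO/...]+0 (2,0)[OX./X.O/X..]-1 (2,1)[OX./X.O/.X.]+0 (2,2)[OX./X.O/..X]+0
p3 O@[OXX/X.O/...]: (1,1)[OXX/XOO/...]+0* (2,0)[OXX/X.O/O..]+0 (2,1)[OXX/X.O/.O.]+0 (2,2)[OXX/X.O/..O]-1
p4 X@[OXX/XOO/...]: (2,0)[OXX/XOO/X..]-1 (2,1)[OXX/XOO/.X.]-1 (2,2)[OXX/XOO/..X]+0*
p5 O@[OXX/XOO/..X]: (2,0)[OXX/XOO/O.X]+0* (2,1)[OXX/XOO/.OX]+0
p6 X@[OXX/XOO/O.X]: (2,1)[OXX/XOO/OXX]+0*
p7 O@[OXX/XOO/OXX] terminal +0; root [.X./X.O/...] d6

O winning at [.X./X.O/...]: False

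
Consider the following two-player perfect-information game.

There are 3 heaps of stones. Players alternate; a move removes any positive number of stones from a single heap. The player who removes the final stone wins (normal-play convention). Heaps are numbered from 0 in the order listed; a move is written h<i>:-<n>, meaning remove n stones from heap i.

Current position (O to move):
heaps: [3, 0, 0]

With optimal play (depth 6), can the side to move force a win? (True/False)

ply 1, O at (3,0,0) | h0:-1=-1→(2,0,0); h0:-2=-1→(1,0,0); h0:-3=+1→(0,0,0)*
ply 2: (0,0,0) is terminal -1 (X); from (3,0,0) depth 6

O winning at [(3,0,0)]: True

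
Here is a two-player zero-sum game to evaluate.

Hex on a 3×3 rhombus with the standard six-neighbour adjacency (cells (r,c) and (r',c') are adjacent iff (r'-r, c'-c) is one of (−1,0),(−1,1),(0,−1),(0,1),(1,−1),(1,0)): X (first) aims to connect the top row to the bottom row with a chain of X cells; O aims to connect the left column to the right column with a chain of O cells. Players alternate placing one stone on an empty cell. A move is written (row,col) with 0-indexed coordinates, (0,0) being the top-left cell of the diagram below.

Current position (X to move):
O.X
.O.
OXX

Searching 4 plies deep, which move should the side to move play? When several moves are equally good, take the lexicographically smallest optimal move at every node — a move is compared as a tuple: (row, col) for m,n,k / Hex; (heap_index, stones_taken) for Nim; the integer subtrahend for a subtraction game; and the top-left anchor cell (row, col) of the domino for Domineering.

X's best at [O.X/.O./OXX]: (1,2)

ply 1, X at O.X/.O./OXX | (0,1)=-1→OXX/.O./OXX; (1,0)=-1→O.X/XO./OXX; (1,2)=+1→O.X/.OX/OXX*
ply 2: O.X/.OX/OXX is terminal -1 (O); from O.X/.O./OXX depth 4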